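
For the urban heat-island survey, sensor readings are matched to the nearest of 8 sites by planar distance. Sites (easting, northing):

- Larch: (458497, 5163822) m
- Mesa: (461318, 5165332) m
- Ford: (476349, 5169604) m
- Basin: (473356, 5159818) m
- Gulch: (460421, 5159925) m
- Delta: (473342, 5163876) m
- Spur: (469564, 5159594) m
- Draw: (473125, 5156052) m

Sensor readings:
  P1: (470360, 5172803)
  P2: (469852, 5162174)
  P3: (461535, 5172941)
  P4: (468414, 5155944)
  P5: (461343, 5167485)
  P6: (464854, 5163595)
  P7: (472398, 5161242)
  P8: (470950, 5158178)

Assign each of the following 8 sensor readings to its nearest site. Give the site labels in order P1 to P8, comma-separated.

Ford, Spur, Mesa, Spur, Mesa, Mesa, Basin, Spur

P1 → Ford (d²=46101722.00)
P2 → Spur (d²=6739344.00)
P3 → Mesa (d²=57943970.00)
P4 → Spur (d²=14645000.00)
P5 → Mesa (d²=4636034.00)
P6 → Mesa (d²=15520465.00)
P7 → Basin (d²=2945540.00)
P8 → Spur (d²=3926052.00)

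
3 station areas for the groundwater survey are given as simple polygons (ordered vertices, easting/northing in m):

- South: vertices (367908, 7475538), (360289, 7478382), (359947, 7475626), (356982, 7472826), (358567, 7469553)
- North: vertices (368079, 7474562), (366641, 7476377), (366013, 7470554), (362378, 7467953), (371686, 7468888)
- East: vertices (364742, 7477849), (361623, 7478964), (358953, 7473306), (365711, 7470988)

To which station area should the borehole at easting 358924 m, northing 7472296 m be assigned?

Cast a ray rightward from (358924, 7472296). For each polygon, the edges (by vertex number in listed order) whose endpoints lie on opposite sides of northing = 7472296, where each meets that height, and whether that is right or left of the point:
South: 4–5 at easting≈357238.7 (left), 5–1 at easting≈362848.1 (right) → 1 crossing.
North: 2–3 at easting≈366200.9 (right), 5–1 at easting≈369519.5 (right) → 2 crossings.
East: 3–4 at easting≈361897.6 (right), 4–1 at easting≈365526.3 (right) → 2 crossings.
Only South has an odd count, so the point is inside South.

South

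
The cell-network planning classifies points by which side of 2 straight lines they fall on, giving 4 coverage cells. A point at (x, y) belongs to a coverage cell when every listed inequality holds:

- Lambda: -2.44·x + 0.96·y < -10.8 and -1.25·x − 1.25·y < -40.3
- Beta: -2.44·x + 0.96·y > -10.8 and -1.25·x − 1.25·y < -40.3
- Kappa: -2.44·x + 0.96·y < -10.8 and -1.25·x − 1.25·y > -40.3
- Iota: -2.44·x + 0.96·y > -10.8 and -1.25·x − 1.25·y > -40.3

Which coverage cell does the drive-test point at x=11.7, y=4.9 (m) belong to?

Kappa

-2.44·11.7 + 0.96·4.9 = -23.844, which is < -10.8
-1.25·11.7 − 1.25·4.9 = -20.750, which is > -40.3
This sign pattern matches Kappa.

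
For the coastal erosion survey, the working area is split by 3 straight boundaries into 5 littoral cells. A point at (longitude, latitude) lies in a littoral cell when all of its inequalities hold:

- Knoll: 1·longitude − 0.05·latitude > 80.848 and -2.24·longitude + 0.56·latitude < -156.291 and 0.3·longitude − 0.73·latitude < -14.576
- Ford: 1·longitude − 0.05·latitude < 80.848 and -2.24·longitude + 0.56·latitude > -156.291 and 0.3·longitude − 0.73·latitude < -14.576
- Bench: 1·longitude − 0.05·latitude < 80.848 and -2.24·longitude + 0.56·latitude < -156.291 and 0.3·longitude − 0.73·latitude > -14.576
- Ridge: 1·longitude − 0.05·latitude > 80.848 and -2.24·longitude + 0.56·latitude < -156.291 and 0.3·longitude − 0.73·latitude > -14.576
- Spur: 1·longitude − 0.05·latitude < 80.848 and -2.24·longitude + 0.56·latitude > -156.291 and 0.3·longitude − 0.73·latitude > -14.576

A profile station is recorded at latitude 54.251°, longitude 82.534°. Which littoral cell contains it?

Ford

1·82.534 − 0.05·54.251 = 79.821, which is < 80.848
-2.24·82.534 + 0.56·54.251 = -154.496, which is > -156.291
0.3·82.534 − 0.73·54.251 = -14.843, which is < -14.576
This sign pattern matches Ford.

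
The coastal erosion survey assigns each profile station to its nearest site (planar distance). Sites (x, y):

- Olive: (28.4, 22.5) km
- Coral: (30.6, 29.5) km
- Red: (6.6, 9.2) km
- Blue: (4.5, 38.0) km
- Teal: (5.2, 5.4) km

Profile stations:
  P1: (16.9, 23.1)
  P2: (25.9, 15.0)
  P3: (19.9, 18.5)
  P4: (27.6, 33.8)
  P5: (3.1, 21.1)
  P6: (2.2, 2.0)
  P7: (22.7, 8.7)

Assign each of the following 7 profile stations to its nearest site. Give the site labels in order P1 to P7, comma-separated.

P1 → Olive (d²=132.61)
P2 → Olive (d²=62.50)
P3 → Olive (d²=88.25)
P4 → Coral (d²=27.49)
P5 → Red (d²=153.86)
P6 → Teal (d²=20.56)
P7 → Olive (d²=222.93)

Olive, Olive, Olive, Coral, Red, Teal, Olive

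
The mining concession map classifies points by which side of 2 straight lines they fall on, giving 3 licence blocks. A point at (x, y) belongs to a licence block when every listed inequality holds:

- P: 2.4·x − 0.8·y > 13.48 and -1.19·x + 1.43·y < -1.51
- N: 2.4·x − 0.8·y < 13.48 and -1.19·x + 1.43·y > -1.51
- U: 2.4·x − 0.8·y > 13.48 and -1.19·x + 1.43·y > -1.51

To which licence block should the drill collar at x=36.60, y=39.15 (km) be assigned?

2.4·36.60 − 0.8·39.15 = 56.520, which is > 13.48
-1.19·36.60 + 1.43·39.15 = 12.430, which is > -1.51
This sign pattern matches U.

U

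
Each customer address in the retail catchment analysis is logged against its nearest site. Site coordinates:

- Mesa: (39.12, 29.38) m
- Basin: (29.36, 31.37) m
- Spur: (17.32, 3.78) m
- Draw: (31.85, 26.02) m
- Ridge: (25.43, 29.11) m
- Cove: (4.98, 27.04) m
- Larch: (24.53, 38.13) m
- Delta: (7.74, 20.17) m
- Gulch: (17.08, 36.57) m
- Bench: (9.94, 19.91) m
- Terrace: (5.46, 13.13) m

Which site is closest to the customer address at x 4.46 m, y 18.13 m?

Squared distances to each site:
Mesa: 1327.878; Basin: 795.308; Spur: 371.302; Draw: 812.464; Ridge: 560.301; Cove: 79.659; Larch: 802.805; Delta: 14.920; Gulch: 499.298; Bench: 33.199; Terrace: 26.000.
Minimum at Delta.

Delta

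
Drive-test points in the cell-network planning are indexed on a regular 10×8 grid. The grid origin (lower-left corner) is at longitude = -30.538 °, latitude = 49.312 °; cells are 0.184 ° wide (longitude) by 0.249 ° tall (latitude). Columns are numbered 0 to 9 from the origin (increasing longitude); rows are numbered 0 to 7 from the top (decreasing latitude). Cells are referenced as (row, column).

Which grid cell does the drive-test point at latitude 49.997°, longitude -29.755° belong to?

Column index: ⌊(-29.755 − -30.538) / 0.184⌋ = ⌊4.255⌋ = 4
Row offset from origin: ⌊(49.997 − 49.312) / 0.249⌋ = ⌊2.751⌋ = 2 → row 5 (counted from top)

(5, 4)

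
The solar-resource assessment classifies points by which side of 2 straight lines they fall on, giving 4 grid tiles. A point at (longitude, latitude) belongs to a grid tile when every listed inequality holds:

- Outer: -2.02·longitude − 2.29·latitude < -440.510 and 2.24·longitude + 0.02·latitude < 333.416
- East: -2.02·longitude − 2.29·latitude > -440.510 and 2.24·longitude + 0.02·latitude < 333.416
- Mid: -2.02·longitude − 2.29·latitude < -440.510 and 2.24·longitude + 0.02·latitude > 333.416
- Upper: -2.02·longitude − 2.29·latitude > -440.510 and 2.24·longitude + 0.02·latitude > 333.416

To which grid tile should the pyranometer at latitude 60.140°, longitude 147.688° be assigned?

East

-2.02·147.688 − 2.29·60.140 = -436.050, which is > -440.510
2.24·147.688 + 0.02·60.140 = 332.024, which is < 333.416
This sign pattern matches East.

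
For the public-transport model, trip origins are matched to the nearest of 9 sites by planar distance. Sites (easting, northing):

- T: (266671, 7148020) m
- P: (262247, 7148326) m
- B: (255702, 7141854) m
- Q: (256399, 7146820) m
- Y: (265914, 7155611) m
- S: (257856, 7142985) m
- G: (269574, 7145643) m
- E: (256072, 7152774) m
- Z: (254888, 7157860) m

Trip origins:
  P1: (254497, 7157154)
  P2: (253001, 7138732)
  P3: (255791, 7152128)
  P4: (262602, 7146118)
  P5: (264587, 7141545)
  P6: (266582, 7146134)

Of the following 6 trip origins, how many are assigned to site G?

1

P1 → Z
P2 → B
P3 → E
P4 → P
P5 → G
P6 → T
1 of the 6 goes to G.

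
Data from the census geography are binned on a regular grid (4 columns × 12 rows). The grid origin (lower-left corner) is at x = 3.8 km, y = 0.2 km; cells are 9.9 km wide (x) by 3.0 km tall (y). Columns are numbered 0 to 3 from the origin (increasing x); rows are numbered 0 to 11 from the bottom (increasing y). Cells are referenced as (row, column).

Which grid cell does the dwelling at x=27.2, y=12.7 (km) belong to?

Column index: ⌊(27.2 − 3.8) / 9.9⌋ = ⌊2.364⌋ = 2
Row offset from origin: ⌊(12.7 − 0.2) / 3.0⌋ = ⌊4.167⌋ = 4 → row 4

(4, 2)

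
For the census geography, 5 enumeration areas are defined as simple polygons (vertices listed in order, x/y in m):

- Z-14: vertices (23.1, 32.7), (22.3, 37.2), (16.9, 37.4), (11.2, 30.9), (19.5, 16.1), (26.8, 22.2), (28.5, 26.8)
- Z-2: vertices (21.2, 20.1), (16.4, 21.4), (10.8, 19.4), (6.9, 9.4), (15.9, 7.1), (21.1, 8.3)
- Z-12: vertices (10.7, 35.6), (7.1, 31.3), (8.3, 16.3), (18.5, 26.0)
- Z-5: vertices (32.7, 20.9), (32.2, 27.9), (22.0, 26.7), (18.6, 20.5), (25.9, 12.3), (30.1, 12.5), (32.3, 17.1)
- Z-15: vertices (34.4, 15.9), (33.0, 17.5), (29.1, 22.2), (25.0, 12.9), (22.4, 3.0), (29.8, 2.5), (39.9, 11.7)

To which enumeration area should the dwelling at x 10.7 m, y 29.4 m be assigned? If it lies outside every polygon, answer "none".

Cast a ray rightward from (10.7, 29.4). For each polygon, the edges (by vertex number in listed order) whose endpoints lie on opposite sides of y = 29.4, where each meets that height, and whether that is right or left of the point:
Z-14: 4–5 at x≈12.04 (right), 7–1 at x≈26.12 (right) → 2 crossings.
Z-2: no edge straddles that height → 0 crossings.
Z-12: 2–3 at x≈7.25 (left), 4–1 at x≈15.74 (right) → 1 crossing.
Z-5: no edge straddles that height → 0 crossings.
Z-15: no edge straddles that height → 0 crossings.
Only Z-12 has an odd count, so the point is inside Z-12.

Z-12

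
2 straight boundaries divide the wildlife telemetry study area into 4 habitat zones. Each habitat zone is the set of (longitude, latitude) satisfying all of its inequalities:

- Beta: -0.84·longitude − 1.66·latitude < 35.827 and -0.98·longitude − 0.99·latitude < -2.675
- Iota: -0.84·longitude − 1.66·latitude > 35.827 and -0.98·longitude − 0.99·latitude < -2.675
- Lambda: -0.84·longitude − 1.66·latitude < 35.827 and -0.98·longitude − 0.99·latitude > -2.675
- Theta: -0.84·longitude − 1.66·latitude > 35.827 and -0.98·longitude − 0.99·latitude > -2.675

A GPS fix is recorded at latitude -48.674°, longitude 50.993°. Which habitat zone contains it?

Theta

-0.84·50.993 − 1.66·-48.674 = 37.965, which is > 35.827
-0.98·50.993 − 0.99·-48.674 = -1.786, which is > -2.675
This sign pattern matches Theta.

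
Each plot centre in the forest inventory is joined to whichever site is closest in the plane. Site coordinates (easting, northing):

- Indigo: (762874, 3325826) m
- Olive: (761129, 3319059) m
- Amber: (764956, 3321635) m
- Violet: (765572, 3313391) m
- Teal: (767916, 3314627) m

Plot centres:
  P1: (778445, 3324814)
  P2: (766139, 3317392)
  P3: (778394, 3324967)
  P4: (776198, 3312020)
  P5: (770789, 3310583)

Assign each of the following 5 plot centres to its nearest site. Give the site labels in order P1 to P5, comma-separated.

P1 → Amber (d²=192059162.00)
P2 → Teal (d²=10802954.00)
P3 → Amber (d²=191682068.00)
P4 → Teal (d²=75387973.00)
P5 → Teal (d²=24608065.00)

Amber, Teal, Amber, Teal, Teal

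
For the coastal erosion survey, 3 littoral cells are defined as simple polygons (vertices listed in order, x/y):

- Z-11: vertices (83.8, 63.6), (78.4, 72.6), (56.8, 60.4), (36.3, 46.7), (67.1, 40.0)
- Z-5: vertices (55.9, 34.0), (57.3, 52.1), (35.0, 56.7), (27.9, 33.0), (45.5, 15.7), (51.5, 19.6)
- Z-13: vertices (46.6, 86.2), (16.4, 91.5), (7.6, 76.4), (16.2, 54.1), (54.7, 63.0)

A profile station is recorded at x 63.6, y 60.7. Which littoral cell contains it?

Cast a ray rightward from (63.6, 60.7). For each polygon, the edges (by vertex number in listed order) whose endpoints lie on opposite sides of y = 60.7, where each meets that height, and whether that is right or left of the point:
Z-11: 2–3 at x≈57.33 (left), 5–1 at x≈81.75 (right) → 1 crossing.
Z-5: no edge straddles that height → 0 crossings.
Z-13: 3–4 at x≈13.65 (left), 4–5 at x≈44.75 (left) → 0 crossings.
Only Z-11 has an odd count, so the point is inside Z-11.

Z-11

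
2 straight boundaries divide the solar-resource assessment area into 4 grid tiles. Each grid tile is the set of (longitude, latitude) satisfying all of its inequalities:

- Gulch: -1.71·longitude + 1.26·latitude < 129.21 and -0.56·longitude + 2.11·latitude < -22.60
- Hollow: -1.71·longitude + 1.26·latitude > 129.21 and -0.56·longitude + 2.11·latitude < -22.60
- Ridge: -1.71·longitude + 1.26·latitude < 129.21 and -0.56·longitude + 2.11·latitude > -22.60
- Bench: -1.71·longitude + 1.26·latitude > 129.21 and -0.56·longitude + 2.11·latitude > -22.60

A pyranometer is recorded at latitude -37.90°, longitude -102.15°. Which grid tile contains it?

Gulch

-1.71·-102.15 + 1.26·-37.90 = 126.923, which is < 129.21
-0.56·-102.15 + 2.11·-37.90 = -22.765, which is < -22.60
This sign pattern matches Gulch.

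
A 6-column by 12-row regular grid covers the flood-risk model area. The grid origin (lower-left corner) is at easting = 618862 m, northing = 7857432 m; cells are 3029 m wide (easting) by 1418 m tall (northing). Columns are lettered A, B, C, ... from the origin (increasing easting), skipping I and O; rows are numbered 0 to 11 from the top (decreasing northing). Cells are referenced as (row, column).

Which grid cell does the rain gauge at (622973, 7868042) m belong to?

Column index: ⌊(622973 − 618862) / 3029⌋ = ⌊1.357⌋ = 1 → column B
Row offset from origin: ⌊(7868042 − 7857432) / 1418⌋ = ⌊7.482⌋ = 7 → row 4 (counted from top)

(4, B)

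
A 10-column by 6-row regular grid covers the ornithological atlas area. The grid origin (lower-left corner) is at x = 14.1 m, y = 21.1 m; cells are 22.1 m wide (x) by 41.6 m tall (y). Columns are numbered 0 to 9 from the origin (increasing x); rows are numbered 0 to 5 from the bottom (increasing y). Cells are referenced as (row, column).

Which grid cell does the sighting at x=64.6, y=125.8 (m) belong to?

(2, 2)

Column index: ⌊(64.6 − 14.1) / 22.1⌋ = ⌊2.285⌋ = 2
Row offset from origin: ⌊(125.8 − 21.1) / 41.6⌋ = ⌊2.517⌋ = 2 → row 2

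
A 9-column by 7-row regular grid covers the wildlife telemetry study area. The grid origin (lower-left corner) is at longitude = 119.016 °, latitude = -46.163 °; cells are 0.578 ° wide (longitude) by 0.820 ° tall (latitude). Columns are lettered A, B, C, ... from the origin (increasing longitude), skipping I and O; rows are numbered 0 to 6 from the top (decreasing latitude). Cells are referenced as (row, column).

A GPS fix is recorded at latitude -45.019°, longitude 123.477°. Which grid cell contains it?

Column index: ⌊(123.477 − 119.016) / 0.578⌋ = ⌊7.718⌋ = 7 → column H
Row offset from origin: ⌊(-45.019 − -46.163) / 0.820⌋ = ⌊1.395⌋ = 1 → row 5 (counted from top)

(5, H)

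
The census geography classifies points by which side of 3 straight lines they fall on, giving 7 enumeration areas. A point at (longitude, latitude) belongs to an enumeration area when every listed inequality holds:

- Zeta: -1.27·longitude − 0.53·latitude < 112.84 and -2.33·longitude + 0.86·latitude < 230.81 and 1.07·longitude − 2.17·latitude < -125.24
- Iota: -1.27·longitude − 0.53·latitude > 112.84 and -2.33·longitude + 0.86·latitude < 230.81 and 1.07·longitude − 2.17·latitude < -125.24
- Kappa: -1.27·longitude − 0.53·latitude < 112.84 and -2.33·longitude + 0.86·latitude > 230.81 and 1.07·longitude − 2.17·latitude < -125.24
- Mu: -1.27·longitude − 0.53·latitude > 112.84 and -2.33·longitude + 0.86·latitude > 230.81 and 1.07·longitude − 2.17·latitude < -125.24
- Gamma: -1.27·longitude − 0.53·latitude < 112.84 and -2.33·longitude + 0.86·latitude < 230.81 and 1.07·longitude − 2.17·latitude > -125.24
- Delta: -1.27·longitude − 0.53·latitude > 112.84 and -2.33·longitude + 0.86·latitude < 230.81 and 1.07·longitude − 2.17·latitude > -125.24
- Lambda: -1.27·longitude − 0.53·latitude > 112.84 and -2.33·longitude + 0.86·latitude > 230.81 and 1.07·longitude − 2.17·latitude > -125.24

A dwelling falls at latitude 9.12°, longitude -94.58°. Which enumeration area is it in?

Delta

-1.27·-94.58 − 0.53·9.12 = 115.283, which is > 112.84
-2.33·-94.58 + 0.86·9.12 = 228.215, which is < 230.81
1.07·-94.58 − 2.17·9.12 = -120.991, which is > -125.24
This sign pattern matches Delta.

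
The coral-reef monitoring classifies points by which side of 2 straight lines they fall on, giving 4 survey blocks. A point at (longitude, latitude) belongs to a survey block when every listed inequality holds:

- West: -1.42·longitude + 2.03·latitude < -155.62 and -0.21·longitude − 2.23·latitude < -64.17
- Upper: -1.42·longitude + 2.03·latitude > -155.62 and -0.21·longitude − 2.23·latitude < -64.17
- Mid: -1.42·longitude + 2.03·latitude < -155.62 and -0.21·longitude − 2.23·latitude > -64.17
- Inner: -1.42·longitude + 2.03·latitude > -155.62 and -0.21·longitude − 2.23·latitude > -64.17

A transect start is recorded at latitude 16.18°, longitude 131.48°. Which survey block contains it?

Inner

-1.42·131.48 + 2.03·16.18 = -153.856, which is > -155.62
-0.21·131.48 − 2.23·16.18 = -63.692, which is > -64.17
This sign pattern matches Inner.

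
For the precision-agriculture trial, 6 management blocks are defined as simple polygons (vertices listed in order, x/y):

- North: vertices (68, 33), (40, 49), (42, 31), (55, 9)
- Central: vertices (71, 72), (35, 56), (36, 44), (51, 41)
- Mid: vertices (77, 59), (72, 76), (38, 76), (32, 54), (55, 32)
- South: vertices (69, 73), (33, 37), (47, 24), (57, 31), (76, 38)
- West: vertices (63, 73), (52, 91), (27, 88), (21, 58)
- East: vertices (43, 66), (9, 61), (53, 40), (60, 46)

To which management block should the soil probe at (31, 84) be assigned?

West

Cast a ray rightward from (31, 84). For each polygon, the edges (by vertex number in listed order) whose endpoints lie on opposite sides of y = 84, where each meets that height, and whether that is right or left of the point:
North: no edge straddles that height → 0 crossings.
Central: no edge straddles that height → 0 crossings.
Mid: no edge straddles that height → 0 crossings.
South: no edge straddles that height → 0 crossings.
West: 1–2 at x≈56.3 (right), 3–4 at x≈26.2 (left) → 1 crossing.
East: no edge straddles that height → 0 crossings.
Only West has an odd count, so the point is inside West.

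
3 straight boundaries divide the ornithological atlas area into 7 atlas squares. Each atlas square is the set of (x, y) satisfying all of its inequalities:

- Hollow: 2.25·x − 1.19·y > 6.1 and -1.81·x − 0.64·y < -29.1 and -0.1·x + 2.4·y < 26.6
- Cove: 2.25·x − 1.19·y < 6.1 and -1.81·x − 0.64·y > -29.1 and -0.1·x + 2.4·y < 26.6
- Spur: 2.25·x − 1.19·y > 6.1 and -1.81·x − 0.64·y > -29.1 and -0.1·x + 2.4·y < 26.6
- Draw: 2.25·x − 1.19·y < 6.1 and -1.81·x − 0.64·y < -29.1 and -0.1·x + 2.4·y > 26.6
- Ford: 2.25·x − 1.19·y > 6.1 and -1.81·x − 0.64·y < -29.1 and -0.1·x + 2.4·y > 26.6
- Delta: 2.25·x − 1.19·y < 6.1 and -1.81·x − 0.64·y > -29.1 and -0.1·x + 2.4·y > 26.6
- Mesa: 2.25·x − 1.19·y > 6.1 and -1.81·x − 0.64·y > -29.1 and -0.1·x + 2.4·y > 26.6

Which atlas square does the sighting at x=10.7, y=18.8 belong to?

Draw

2.25·10.7 − 1.19·18.8 = 1.703, which is < 6.1
-1.81·10.7 − 0.64·18.8 = -31.399, which is < -29.1
-0.1·10.7 + 2.4·18.8 = 44.050, which is > 26.6
This sign pattern matches Draw.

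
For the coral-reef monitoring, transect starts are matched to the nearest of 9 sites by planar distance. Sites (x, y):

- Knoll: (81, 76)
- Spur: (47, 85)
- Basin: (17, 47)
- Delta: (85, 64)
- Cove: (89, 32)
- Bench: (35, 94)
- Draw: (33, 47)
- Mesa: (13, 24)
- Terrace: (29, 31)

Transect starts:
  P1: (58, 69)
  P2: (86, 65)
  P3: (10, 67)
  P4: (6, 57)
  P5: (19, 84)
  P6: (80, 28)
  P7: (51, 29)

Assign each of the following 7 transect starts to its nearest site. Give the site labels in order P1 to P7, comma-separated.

P1 → Spur (d²=377.00)
P2 → Delta (d²=2.00)
P3 → Basin (d²=449.00)
P4 → Basin (d²=221.00)
P5 → Bench (d²=356.00)
P6 → Cove (d²=97.00)
P7 → Terrace (d²=488.00)

Spur, Delta, Basin, Basin, Bench, Cove, Terrace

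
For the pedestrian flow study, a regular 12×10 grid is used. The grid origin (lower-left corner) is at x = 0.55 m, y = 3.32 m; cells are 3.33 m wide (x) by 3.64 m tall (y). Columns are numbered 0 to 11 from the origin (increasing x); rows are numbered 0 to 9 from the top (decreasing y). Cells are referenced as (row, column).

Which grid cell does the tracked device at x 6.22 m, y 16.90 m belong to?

Column index: ⌊(6.22 − 0.55) / 3.33⌋ = ⌊1.703⌋ = 1
Row offset from origin: ⌊(16.90 − 3.32) / 3.64⌋ = ⌊3.731⌋ = 3 → row 6 (counted from top)

(6, 1)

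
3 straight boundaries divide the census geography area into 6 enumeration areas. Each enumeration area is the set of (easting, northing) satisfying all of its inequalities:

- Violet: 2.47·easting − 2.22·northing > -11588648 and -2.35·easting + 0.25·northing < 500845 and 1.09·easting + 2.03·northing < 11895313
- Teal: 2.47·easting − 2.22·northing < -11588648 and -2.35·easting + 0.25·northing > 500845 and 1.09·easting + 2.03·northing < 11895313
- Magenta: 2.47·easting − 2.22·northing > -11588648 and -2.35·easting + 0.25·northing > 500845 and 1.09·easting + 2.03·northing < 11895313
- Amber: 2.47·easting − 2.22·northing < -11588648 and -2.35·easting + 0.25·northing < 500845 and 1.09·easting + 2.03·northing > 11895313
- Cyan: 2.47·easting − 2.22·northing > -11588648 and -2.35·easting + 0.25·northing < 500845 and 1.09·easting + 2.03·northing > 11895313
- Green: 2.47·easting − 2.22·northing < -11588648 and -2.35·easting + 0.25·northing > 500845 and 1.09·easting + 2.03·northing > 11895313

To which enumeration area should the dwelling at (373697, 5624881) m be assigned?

2.47·373697 − 2.22·5624881 = -11564204.230, which is > -11588648
-2.35·373697 + 0.25·5624881 = 528032.300, which is > 500845
1.09·373697 + 2.03·5624881 = 11825838.160, which is < 11895313
This sign pattern matches Magenta.

Magenta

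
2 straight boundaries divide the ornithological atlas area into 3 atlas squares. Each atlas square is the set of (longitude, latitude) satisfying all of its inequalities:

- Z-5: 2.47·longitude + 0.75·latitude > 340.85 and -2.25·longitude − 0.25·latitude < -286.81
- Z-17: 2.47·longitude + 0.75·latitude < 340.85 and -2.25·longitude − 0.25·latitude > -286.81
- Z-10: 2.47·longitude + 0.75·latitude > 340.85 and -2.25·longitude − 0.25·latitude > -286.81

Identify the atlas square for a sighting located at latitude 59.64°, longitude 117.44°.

2.47·117.44 + 0.75·59.64 = 334.807, which is < 340.85
-2.25·117.44 − 0.25·59.64 = -279.150, which is > -286.81
This sign pattern matches Z-17.

Z-17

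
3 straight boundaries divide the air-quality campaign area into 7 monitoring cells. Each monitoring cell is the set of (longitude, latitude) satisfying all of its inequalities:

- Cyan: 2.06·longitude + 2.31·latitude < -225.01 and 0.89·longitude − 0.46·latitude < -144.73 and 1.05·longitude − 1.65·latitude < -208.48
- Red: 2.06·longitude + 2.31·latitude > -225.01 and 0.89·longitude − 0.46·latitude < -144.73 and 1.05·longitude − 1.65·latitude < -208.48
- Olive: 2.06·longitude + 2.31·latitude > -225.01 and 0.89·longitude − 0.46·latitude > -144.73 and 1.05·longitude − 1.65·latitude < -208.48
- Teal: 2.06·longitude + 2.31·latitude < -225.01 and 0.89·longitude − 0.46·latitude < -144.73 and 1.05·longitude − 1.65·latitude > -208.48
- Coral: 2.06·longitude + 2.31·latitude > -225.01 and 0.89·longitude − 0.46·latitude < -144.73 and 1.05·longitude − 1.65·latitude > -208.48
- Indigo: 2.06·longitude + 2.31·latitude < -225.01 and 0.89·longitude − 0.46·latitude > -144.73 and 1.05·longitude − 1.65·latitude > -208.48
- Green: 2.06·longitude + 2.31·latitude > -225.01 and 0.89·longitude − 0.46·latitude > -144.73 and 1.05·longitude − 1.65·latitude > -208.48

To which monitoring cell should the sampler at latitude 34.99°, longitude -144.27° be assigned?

Olive

2.06·-144.27 + 2.31·34.99 = -216.369, which is > -225.01
0.89·-144.27 − 0.46·34.99 = -144.496, which is > -144.73
1.05·-144.27 − 1.65·34.99 = -209.217, which is < -208.48
This sign pattern matches Olive.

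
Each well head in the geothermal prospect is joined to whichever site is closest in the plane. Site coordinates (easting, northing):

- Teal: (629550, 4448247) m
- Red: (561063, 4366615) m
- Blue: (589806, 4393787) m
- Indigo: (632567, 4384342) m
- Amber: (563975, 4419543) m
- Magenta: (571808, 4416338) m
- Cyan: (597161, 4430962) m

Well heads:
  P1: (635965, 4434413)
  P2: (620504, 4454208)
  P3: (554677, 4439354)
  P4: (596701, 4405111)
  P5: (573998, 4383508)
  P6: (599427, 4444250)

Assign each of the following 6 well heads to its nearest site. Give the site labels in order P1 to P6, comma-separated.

P1 → Teal (d²=232531781.00)
P2 → Teal (d²=117363637.00)
P3 → Amber (d²=478928525.00)
P4 → Blue (d²=175774001.00)
P5 → Blue (d²=355550705.00)
P6 → Cyan (d²=181705700.00)

Teal, Teal, Amber, Blue, Blue, Cyan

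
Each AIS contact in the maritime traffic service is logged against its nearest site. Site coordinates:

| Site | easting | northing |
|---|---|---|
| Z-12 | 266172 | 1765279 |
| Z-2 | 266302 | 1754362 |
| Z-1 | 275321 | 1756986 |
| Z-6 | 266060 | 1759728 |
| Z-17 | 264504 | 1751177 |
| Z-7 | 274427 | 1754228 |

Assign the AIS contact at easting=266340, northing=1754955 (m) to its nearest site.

Squared distances to each site:
Z-12: 106613200.000; Z-2: 353093.000; Z-1: 84783322.000; Z-6: 22859929.000; Z-17: 17644180.000; Z-7: 65928098.000.
Minimum at Z-2.

Z-2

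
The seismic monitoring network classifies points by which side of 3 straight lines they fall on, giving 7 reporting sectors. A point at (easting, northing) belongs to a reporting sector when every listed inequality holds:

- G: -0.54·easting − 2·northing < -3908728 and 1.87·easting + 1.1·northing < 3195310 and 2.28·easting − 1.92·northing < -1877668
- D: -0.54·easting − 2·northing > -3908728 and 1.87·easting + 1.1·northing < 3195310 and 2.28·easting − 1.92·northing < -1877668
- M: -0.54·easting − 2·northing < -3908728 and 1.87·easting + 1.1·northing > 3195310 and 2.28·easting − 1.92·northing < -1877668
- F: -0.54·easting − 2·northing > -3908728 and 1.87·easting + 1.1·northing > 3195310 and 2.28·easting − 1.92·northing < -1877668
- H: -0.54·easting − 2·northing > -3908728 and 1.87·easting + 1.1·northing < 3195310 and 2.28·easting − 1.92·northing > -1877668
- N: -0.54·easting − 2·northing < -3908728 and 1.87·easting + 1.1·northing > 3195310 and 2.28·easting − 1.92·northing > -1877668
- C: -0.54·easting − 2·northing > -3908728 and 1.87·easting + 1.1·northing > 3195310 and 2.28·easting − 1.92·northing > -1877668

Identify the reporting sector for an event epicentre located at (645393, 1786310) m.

G

-0.54·645393 − 2·1786310 = -3921132.220, which is < -3908728
1.87·645393 + 1.1·1786310 = 3171825.910, which is < 3195310
2.28·645393 − 1.92·1786310 = -1958219.160, which is < -1877668
This sign pattern matches G.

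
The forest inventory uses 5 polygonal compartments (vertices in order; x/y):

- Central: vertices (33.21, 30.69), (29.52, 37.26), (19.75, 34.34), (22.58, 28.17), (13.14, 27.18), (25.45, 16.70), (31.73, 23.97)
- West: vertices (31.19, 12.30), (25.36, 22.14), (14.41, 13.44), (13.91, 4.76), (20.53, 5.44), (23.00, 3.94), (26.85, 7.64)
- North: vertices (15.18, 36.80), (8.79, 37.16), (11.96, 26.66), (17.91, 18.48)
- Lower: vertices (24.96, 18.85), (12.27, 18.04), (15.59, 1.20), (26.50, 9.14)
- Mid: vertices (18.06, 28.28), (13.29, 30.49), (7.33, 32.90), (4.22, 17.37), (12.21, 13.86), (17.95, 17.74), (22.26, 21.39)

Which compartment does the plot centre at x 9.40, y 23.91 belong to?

Mid

Cast a ray rightward from (9.40, 23.91). For each polygon, the edges (by vertex number in listed order) whose endpoints lie on opposite sides of y = 23.91, where each meets that height, and whether that is right or left of the point:
Central: 5–6 at x≈16.981 (right), 6–7 at x≈31.678 (right) → 2 crossings.
West: no edge straddles that height → 0 crossings.
North: 3–4 at x≈13.960 (right), 4–1 at x≈17.101 (right) → 2 crossings.
Lower: no edge straddles that height → 0 crossings.
Mid: 3–4 at x≈5.530 (left), 7–1 at x≈20.724 (right) → 1 crossing.
Only Mid has an odd count, so the point is inside Mid.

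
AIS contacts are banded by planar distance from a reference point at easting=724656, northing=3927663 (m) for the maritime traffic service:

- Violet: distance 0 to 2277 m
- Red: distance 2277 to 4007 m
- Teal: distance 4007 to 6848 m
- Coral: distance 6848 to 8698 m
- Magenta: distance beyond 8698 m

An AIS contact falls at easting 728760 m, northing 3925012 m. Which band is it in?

Distance = √((728760−724656)² + (3925012−3927663)²) = √(16842816.000 + 7027801.000) = 4885.757 m.
4007 ≤ 4885.757 < 6848 → Teal.

Teal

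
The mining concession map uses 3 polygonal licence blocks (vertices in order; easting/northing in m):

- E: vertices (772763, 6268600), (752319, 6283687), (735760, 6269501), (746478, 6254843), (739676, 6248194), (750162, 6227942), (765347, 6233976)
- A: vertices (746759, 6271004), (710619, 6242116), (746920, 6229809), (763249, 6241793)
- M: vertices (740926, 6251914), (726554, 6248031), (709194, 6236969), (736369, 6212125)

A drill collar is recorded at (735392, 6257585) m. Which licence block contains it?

Cast a ray rightward from (735392, 6257585). For each polygon, the edges (by vertex number in listed order) whose endpoints lie on opposite sides of northing = 6257585, where each meets that height, and whether that is right or left of the point:
E: 3–4 at easting≈744473.0 (right), 7–1 at easting≈770403.7 (right) → 2 crossings.
A: 1–2 at easting≈729971.3 (left), 4–1 at easting≈754334.2 (right) → 1 crossing.
M: no edge straddles that height → 0 crossings.
Only A has an odd count, so the point is inside A.

A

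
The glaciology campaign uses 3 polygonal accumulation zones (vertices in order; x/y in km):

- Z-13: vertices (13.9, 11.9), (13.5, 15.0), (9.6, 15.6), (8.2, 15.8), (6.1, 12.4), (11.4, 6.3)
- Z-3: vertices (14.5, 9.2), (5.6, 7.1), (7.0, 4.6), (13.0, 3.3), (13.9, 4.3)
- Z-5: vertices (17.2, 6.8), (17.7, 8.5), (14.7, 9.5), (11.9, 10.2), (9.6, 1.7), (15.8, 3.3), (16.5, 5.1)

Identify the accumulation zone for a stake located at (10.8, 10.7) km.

Z-13

Cast a ray rightward from (10.8, 10.7). For each polygon, the edges (by vertex number in listed order) whose endpoints lie on opposite sides of y = 10.7, where each meets that height, and whether that is right or left of the point:
Z-13: 5–6 at x≈7.58 (left), 6–1 at x≈13.36 (right) → 1 crossing.
Z-3: no edge straddles that height → 0 crossings.
Z-5: no edge straddles that height → 0 crossings.
Only Z-13 has an odd count, so the point is inside Z-13.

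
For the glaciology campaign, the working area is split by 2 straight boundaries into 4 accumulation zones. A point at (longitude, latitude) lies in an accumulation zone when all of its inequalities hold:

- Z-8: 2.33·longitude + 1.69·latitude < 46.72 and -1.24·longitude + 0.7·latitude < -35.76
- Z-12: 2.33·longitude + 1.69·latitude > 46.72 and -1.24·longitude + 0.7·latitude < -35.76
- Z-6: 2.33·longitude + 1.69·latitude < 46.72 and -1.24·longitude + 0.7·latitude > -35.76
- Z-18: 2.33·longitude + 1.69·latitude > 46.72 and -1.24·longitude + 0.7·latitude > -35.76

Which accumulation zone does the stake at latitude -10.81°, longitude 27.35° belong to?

Z-8

2.33·27.35 + 1.69·-10.81 = 45.457, which is < 46.72
-1.24·27.35 + 0.7·-10.81 = -41.481, which is < -35.76
This sign pattern matches Z-8.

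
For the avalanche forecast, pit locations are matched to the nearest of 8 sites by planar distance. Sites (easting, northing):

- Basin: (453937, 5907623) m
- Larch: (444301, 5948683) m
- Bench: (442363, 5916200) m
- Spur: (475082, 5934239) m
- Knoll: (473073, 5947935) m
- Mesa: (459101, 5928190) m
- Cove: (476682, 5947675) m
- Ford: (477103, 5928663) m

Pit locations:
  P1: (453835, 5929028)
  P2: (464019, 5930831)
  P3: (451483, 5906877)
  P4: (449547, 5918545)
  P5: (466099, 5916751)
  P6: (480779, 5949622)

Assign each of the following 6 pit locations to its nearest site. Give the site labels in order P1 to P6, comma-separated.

Mesa, Mesa, Basin, Bench, Mesa, Cove

P1 → Mesa (d²=28433000.00)
P2 → Mesa (d²=31161605.00)
P3 → Basin (d²=6578632.00)
P4 → Bench (d²=57108881.00)
P5 → Mesa (d²=179822725.00)
P6 → Cove (d²=20576218.00)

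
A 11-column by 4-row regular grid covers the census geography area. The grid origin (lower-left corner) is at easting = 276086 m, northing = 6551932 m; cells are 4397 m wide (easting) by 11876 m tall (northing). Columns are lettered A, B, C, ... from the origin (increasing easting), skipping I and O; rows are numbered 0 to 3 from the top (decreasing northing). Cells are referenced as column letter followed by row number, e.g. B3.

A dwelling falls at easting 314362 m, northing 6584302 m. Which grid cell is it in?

Column index: ⌊(314362 − 276086) / 4397⌋ = ⌊8.705⌋ = 8 → column J
Row offset from origin: ⌊(6584302 − 6551932) / 11876⌋ = ⌊2.726⌋ = 2 → row 1 (counted from top)

J1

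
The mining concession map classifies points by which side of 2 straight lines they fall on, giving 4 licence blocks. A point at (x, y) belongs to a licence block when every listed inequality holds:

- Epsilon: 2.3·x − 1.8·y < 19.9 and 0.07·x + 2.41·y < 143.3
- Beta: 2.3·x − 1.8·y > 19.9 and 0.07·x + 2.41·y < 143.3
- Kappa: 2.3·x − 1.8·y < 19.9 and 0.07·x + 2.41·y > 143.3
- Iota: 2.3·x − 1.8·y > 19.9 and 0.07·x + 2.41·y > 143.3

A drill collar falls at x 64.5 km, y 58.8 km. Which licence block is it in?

Iota

2.3·64.5 − 1.8·58.8 = 42.510, which is > 19.9
0.07·64.5 + 2.41·58.8 = 146.223, which is > 143.3
This sign pattern matches Iota.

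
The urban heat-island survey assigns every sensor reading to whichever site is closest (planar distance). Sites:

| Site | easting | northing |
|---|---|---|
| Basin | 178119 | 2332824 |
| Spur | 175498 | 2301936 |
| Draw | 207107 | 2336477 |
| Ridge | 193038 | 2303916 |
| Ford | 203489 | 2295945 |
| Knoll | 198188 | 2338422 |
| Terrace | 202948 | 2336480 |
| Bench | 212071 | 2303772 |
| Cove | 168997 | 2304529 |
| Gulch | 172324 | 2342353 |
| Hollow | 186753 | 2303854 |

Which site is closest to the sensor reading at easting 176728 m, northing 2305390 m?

Squared distances to each site:
Basin: 754559237.000; Spur: 13443016.000; Draw: 1889285210.000; Ridge: 268188776.000; Ford: 805359146.000; Knoll: 1551644624.000; Terrace: 1654076500.000; Bench: 1251745573.000; Cove: 60509682.000; Gulch: 1385658585.000; Hollow: 102859921.000.
Minimum at Spur.

Spur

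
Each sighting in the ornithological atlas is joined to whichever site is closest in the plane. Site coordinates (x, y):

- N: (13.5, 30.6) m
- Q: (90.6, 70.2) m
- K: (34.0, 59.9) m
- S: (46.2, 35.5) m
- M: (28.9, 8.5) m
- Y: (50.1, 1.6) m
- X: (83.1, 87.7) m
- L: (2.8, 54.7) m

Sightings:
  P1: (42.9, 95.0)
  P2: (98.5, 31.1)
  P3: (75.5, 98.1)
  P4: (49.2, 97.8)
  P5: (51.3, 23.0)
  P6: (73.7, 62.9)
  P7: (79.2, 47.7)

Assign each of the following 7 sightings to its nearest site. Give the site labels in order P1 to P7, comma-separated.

P1 → K (d²=1311.22)
P2 → Q (d²=1591.22)
P3 → X (d²=165.92)
P4 → X (d²=1251.22)
P5 → S (d²=182.26)
P6 → Q (d²=338.90)
P7 → Q (d²=636.21)

K, Q, X, X, S, Q, Q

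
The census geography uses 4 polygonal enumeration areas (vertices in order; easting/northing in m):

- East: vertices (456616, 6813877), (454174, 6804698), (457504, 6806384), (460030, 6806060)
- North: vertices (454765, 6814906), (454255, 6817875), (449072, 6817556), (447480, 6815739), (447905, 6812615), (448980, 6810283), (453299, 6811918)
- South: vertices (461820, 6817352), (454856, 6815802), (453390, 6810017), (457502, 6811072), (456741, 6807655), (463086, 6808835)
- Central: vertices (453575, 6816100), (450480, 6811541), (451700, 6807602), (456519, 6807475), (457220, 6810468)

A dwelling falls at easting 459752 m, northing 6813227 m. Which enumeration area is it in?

South

Cast a ray rightward from (459752, 6813227). For each polygon, the edges (by vertex number in listed order) whose endpoints lie on opposite sides of northing = 6813227, where each meets that height, and whether that is right or left of the point:
East: 1–2 at easting≈456443.1 (left), 4–1 at easting≈456899.9 (left) → 0 crossings.
North: 4–5 at easting≈447821.7 (left), 7–1 at easting≈453941.2 (left) → 0 crossings.
South: 2–3 at easting≈454203.5 (left), 6–1 at easting≈462433.2 (right) → 1 crossing.
Central: 1–2 at easting≈451624.6 (left), 5–1 at easting≈455434.4 (left) → 0 crossings.
Only South has an odd count, so the point is inside South.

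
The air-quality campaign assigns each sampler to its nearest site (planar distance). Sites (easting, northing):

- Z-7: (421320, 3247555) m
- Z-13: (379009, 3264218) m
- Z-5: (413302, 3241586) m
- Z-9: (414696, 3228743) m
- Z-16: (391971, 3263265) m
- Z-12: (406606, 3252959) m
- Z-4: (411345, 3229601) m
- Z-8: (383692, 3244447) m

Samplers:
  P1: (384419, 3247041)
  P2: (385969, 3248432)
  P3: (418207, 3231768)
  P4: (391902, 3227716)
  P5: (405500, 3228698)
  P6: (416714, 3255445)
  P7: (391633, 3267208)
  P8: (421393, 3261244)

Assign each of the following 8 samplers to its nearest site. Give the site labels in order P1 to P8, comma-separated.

Z-8, Z-8, Z-9, Z-8, Z-4, Z-7, Z-16, Z-7

P1 → Z-8 (d²=7257365.00)
P2 → Z-8 (d²=21064954.00)
P3 → Z-9 (d²=21477746.00)
P4 → Z-8 (d²=347330461.00)
P5 → Z-4 (d²=34979434.00)
P6 → Z-7 (d²=83467336.00)
P7 → Z-16 (d²=15661493.00)
P8 → Z-7 (d²=187394050.00)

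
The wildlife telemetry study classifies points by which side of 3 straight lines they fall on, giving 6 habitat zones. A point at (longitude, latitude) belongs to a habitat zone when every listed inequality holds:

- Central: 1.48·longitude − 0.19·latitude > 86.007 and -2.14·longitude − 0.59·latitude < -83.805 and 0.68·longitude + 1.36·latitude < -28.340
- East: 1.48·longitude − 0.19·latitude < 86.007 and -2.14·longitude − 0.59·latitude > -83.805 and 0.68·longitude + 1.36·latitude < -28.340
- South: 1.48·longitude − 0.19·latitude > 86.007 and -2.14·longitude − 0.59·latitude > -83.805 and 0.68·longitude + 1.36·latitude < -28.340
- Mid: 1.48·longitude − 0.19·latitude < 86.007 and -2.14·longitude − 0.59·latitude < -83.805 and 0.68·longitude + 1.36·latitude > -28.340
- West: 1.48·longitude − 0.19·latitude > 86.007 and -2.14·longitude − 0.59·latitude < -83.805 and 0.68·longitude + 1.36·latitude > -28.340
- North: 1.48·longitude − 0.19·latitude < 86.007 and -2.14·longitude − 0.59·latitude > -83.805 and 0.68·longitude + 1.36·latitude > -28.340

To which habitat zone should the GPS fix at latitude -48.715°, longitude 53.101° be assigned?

Central

1.48·53.101 − 0.19·-48.715 = 87.845, which is > 86.007
-2.14·53.101 − 0.59·-48.715 = -84.894, which is < -83.805
0.68·53.101 + 1.36·-48.715 = -30.144, which is < -28.340
This sign pattern matches Central.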